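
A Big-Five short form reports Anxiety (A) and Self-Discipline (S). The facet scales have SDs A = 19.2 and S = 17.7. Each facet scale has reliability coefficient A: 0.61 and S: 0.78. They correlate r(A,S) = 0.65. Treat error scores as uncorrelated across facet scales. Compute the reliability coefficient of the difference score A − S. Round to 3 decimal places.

Var(A−S) = 19.2² + 17.7² − 2·19.2·17.7·0.65 = 681.93 − 441.792 = 240.138.
Under uncorrelated errors the observed covariances equal the true-score covariances, so only the own-variance terms attenuate.
True-score variance = [19.2²·0.61 + 17.7²·0.78] − 441.792 = 469.237 − 441.792 = 27.4446.
Reliability = 27.4446 / 240.138 = 0.114.

0.114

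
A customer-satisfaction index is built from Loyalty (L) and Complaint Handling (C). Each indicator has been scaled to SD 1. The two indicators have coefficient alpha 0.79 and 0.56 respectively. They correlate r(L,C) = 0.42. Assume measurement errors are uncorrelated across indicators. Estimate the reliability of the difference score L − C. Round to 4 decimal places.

0.4397

Var(L−C) = 1 + 1 − 2·0.42 = 2 − 0.84 = 1.16.
Under uncorrelated errors the observed covariances equal the true-score covariances, so only the own-variance terms attenuate.
True-score variance = [0.79 + 0.56] − 0.84 = 1.35 − 0.84 = 0.51.
Reliability = 0.51 / 1.16 = 0.4397.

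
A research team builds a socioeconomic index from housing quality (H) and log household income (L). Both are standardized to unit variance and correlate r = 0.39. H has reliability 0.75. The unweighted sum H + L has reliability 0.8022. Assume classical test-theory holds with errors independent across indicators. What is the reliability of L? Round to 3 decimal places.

Var(H+L) = 2 + 2·0.39 = 2.780.
True-score variance = ρ_H + ρ_L + 2·0.39, so 0.8022 = (0.75 + ρ_L + 0.78) / 2.780.
ρ_L = 0.8022·2.780 − 0.75 − 0.78 = 0.700.

0.700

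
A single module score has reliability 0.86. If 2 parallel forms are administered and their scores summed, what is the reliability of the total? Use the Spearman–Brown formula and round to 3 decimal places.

ρ_k = kρ / (1 + (k−1)ρ) = 2·0.86 / (1 + 1·0.86) = 1.720 / 1.860 = 0.925.

0.925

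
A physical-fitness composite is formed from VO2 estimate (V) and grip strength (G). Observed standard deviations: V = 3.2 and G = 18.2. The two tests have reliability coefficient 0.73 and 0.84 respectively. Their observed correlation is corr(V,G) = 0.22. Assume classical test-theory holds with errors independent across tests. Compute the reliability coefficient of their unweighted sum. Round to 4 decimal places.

0.8481

Var(V+G) = 3.2² + 18.2² + 2·[3.2·18.2·0.22] = 341.48 + 25.6256 = 367.106.
With uncorrelated errors the cross-covariances are all true-score covariance, so they carry over unchanged; only the diagonal terms shrink to ρᵢσᵢ².
True-score variance = [3.2²·0.73 + 18.2²·0.84] + 25.6256 = 285.717 + 25.6256 = 311.342.
Reliability = 311.342 / 367.106 = 0.8481.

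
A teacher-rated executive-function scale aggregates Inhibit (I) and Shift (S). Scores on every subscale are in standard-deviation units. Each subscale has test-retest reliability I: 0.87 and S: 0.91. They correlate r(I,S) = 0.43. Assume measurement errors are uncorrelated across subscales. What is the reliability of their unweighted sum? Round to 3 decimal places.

0.923

Var(I+S) = 2 + 2·[0.43] = 2 + 0.86 = 2.86.
Under uncorrelated errors the observed covariances equal the true-score covariances, so only the own-variance terms attenuate.
True-score variance = [0.87 + 0.91] + 0.86 = 1.78 + 0.86 = 2.64.
Reliability = 2.64 / 2.86 = 0.923.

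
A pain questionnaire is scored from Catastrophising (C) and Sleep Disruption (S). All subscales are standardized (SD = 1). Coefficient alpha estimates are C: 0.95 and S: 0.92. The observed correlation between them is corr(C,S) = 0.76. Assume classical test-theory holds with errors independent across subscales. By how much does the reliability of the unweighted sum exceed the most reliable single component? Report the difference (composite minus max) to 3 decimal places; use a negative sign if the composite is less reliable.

Var(sum) = 2 + 1.52 = 3.52; true-score variance = 1.87 + 1.52 = 3.39; composite reliability = 0.9631.
Max component reliability = 0.9500.
Difference = 0.9631 − 0.9500 = 0.013.

0.013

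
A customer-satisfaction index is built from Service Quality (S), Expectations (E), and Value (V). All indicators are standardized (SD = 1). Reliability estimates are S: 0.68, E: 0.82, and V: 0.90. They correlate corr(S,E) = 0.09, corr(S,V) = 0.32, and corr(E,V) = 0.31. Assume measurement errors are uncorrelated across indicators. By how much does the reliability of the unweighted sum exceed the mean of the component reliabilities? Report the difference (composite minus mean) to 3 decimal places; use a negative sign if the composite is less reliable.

0.065

Var(sum) = 3 + 1.44 = 4.44; true-score variance = 2.4 + 1.44 = 3.84; composite reliability = 0.8649.
Mean component reliability = 0.8000.
Difference = 0.8649 − 0.8000 = 0.065.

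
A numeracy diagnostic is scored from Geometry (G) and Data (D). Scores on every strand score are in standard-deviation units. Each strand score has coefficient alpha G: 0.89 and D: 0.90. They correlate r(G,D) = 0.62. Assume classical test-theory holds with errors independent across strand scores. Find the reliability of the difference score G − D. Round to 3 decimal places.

0.724

Var(G−D) = 1 + 1 − 2·0.62 = 2 − 1.24 = 0.76.
Under uncorrelated errors the observed covariances equal the true-score covariances, so only the own-variance terms attenuate.
True-score variance = [0.89 + 0.90] − 1.24 = 1.79 − 1.24 = 0.55.
Reliability = 0.55 / 0.76 = 0.724.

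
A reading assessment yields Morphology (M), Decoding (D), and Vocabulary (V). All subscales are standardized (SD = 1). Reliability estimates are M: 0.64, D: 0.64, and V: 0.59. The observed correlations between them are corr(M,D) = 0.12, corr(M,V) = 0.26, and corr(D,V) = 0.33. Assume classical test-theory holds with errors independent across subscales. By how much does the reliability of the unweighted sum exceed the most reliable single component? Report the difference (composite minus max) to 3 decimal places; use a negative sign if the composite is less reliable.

Var(sum) = 3 + 1.42 = 4.42; true-score variance = 1.87 + 1.42 = 3.29; composite reliability = 0.7443.
Max component reliability = 0.6400.
Difference = 0.7443 − 0.6400 = 0.104.

0.104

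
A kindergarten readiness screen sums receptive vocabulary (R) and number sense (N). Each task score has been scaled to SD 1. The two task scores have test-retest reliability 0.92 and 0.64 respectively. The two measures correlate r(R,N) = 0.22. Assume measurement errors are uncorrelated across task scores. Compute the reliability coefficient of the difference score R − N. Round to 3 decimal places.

0.718

Var(R−N) = 1 + 1 − 2·0.22 = 2 − 0.44 = 1.56.
Because errors are independent across components, Cov(Tᵢ,Tⱼ) = Cov(Xᵢ,Xⱼ); the off-diagonal part of the true-score variance is the same as above.
True-score variance = [0.92 + 0.64] − 0.44 = 1.56 − 0.44 = 1.12.
Reliability = 1.12 / 1.56 = 0.718.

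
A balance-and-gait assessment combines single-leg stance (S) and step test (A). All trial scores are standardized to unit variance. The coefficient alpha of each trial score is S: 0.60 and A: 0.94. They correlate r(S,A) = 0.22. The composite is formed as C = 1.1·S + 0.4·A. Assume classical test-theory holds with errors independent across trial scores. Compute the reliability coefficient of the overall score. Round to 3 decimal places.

0.684

Var(C) = 1.1² + 0.4² + 2·[0.44·0.22] = 1.37 + 0.1936 = 1.5636.
Under uncorrelated errors the observed covariances equal the true-score covariances, so only the own-variance terms attenuate.
True-score variance = [1.1²·0.60 + 0.4²·0.94] + 0.1936 = 0.8764 + 0.1936 = 1.07.
Reliability = 1.07 / 1.5636 = 0.684.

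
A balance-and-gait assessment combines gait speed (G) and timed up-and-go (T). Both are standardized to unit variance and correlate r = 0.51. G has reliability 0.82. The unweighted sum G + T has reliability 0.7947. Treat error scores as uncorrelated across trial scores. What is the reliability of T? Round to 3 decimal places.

0.560

Var(G+T) = 2 + 2·0.51 = 3.020.
True-score variance = ρ_G + ρ_T + 2·0.51, so 0.7947 = (0.82 + ρ_T + 1.02) / 3.020.
ρ_T = 0.7947·3.020 − 0.82 − 1.02 = 0.560.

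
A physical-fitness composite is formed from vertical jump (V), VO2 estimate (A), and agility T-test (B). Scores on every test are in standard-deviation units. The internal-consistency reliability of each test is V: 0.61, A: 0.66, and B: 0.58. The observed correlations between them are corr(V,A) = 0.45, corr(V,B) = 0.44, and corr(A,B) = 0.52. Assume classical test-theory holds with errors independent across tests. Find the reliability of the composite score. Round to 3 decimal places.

Var(V+A+B) = 3 + 2·[0.45 + 0.44 + 0.52] = 3 + 2.82 = 5.82.
Under uncorrelated errors the observed covariances equal the true-score covariances, so only the own-variance terms attenuate.
True-score variance = [0.61 + 0.66 + 0.58] + 2.82 = 1.85 + 2.82 = 4.67.
Reliability = 4.67 / 5.82 = 0.802.

0.802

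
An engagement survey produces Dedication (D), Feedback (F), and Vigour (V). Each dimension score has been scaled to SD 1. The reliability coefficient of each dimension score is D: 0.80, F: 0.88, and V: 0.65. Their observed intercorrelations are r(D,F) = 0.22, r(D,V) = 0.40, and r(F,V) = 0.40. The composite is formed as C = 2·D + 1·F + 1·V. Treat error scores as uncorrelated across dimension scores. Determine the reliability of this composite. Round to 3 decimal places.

0.863

Var(C) = 2² + 1 + 1 + 2·[2·0.22 + 2·0.40 + 0.40] = 6 + 3.28 = 9.28.
Under uncorrelated errors the observed covariances equal the true-score covariances, so only the own-variance terms attenuate.
True-score variance = [2²·0.80 + 0.88 + 0.65] + 3.28 = 4.73 + 3.28 = 8.01.
Reliability = 8.01 / 9.28 = 0.863.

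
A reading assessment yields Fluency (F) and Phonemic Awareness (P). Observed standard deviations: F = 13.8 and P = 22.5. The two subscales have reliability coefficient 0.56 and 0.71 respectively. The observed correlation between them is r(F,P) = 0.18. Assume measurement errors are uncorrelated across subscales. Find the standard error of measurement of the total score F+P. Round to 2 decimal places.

15.19

Var(total) = 696.69 + 111.78 = 808.47.
True-score variance = 466.084 + 111.78 = 577.864, so reliability = 0.7148.
Error variance = 808.47 − 577.864 = 230.606; SEM = √230.606 = 15.19.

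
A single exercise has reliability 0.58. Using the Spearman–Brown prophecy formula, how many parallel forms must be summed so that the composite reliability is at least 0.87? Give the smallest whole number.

5

k ≥ ρ*(1−ρ₁)/(ρ₁(1−ρ*)) = 0.87·0.42 / (0.58·0.13) = 4.846.
Smallest integer k = 5.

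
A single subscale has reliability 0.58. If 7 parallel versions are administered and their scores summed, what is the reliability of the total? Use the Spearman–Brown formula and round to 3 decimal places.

0.906

ρ_k = kρ / (1 + (k−1)ρ) = 7·0.58 / (1 + 6·0.58) = 4.060 / 4.480 = 0.906.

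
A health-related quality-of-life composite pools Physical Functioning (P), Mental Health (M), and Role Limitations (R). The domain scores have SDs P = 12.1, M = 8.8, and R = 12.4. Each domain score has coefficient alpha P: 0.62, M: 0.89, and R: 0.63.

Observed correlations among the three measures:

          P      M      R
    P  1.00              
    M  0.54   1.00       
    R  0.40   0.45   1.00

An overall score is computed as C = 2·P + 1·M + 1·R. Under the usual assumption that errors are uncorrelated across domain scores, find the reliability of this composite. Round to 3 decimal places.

0.792

Var(C) = 2²·12.1² + 8.8² + 12.4² + 2·[2·12.1·8.8·0.54 + 2·12.1·12.4·0.40 + 8.8·12.4·0.45] = 816.84 + 568.269 = 1385.11.
With uncorrelated errors the cross-covariances are all true-score covariance, so they carry over unchanged; only the diagonal terms shrink to ρᵢσᵢ².
True-score variance = [2²·12.1²·0.62 + 8.8²·0.89 + 12.4²·0.63] + 568.269 = 528.887 + 568.269 = 1097.16.
Reliability = 1097.16 / 1385.11 = 0.792.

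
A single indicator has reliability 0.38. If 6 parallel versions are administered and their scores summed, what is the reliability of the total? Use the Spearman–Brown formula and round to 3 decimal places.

0.786

ρ_k = kρ / (1 + (k−1)ρ) = 6·0.38 / (1 + 5·0.38) = 2.280 / 2.900 = 0.786.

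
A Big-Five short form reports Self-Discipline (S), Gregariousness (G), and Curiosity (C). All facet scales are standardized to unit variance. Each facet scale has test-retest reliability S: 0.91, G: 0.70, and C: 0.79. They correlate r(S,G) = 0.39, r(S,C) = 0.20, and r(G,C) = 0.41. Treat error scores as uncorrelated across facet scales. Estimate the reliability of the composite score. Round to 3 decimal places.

0.880

Var(S+G+C) = 3 + 2·[0.39 + 0.20 + 0.41] = 3 + 2 = 5.
Under uncorrelated errors the observed covariances equal the true-score covariances, so only the own-variance terms attenuate.
True-score variance = [0.91 + 0.70 + 0.79] + 2 = 2.4 + 2 = 4.4.
Reliability = 4.4 / 5 = 0.880.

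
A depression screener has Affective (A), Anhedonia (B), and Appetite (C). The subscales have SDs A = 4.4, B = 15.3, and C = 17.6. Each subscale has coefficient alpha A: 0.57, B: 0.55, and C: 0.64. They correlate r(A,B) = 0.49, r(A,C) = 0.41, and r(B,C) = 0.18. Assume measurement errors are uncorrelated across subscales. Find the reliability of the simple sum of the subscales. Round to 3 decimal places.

Var(A+B+C) = 4.4² + 15.3² + 17.6² + 2·[4.4·15.3·0.49 + 4.4·17.6·0.41 + 15.3·17.6·0.18] = 563.21 + 226.415 = 789.625.
Under uncorrelated errors the observed covariances equal the true-score covariances, so only the own-variance terms attenuate.
True-score variance = [4.4²·0.57 + 15.3²·0.55 + 17.6²·0.64] + 226.415 = 338.031 + 226.415 = 564.446.
Reliability = 564.446 / 789.625 = 0.715.

0.715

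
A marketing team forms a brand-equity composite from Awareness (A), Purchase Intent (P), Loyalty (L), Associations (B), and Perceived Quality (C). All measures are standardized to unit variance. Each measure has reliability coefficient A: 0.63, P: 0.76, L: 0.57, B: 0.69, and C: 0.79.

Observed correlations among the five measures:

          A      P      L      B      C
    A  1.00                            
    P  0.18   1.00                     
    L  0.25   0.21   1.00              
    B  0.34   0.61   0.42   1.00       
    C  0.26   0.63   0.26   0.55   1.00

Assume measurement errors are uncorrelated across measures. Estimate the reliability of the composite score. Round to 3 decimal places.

0.874

Var(A+P+L+B+C) = 5 + 2·[0.18 + 0.25 + 0.34 + 0.26 + 0.21 + 0.61 + 0.63 + 0.42 + 0.26 + 0.55] = 5 + 7.42 = 12.42.
With uncorrelated errors the cross-covariances are all true-score covariance, so they carry over unchanged; only the diagonal terms shrink to ρᵢσᵢ².
True-score variance = [0.63 + 0.76 + 0.57 + 0.69 + 0.79] + 7.42 = 3.44 + 7.42 = 10.86.
Reliability = 10.86 / 12.42 = 0.874.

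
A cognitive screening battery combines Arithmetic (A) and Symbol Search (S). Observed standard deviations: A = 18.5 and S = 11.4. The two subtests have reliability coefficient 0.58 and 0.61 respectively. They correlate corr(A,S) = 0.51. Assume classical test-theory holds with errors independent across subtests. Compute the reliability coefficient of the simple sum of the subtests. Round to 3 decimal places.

0.717

Var(A+S) = 18.5² + 11.4² + 2·[18.5·11.4·0.51] = 472.21 + 215.118 = 687.328.
Because errors are independent across components, Cov(Tᵢ,Tⱼ) = Cov(Xᵢ,Xⱼ); the off-diagonal part of the true-score variance is the same as above.
True-score variance = [18.5²·0.58 + 11.4²·0.61] + 215.118 = 277.781 + 215.118 = 492.899.
Reliability = 492.899 / 687.328 = 0.717.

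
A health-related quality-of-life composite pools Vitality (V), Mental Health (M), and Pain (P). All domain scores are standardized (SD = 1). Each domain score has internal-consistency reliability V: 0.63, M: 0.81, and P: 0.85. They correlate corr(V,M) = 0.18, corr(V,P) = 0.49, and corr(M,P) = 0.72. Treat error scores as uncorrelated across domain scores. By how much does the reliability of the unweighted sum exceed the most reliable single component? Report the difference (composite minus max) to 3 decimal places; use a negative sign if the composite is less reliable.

Var(sum) = 3 + 2.78 = 5.78; true-score variance = 2.29 + 2.78 = 5.07; composite reliability = 0.8772.
Max component reliability = 0.8500.
Difference = 0.8772 − 0.8500 = 0.027.

0.027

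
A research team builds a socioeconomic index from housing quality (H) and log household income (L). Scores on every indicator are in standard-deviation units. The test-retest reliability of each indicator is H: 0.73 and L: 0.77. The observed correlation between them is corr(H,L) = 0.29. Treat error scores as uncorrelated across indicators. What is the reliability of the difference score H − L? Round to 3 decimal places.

Var(H−L) = 1 + 1 − 2·0.29 = 2 − 0.58 = 1.42.
Because errors are independent across components, Cov(Tᵢ,Tⱼ) = Cov(Xᵢ,Xⱼ); the off-diagonal part of the true-score variance is the same as above.
True-score variance = [0.73 + 0.77] − 0.58 = 1.5 − 0.58 = 0.92.
Reliability = 0.92 / 1.42 = 0.648.

0.648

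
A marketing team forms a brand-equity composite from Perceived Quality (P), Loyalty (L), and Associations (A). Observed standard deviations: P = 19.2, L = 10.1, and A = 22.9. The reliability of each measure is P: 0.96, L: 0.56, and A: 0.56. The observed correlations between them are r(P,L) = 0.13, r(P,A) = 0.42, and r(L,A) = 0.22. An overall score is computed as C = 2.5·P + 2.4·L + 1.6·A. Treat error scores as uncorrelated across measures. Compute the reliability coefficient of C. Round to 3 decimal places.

Var(C) = 2.5²·19.2² + 2.4²·10.1² + 1.6²·22.9² + 2·[6·19.2·10.1·0.13 + 4·19.2·22.9·0.42 + 3.84·10.1·22.9·0.22] = 4234.07 + 2170.63 = 6404.69.
With uncorrelated errors the cross-covariances are all true-score covariance, so they carry over unchanged; only the diagonal terms shrink to ρᵢσᵢ².
True-score variance = [2.5²·19.2²·0.96 + 2.4²·10.1²·0.56 + 1.6²·22.9²·0.56] + 2170.63 = 3292.68 + 2170.63 = 5463.31.
Reliability = 5463.31 / 6404.69 = 0.853.

0.853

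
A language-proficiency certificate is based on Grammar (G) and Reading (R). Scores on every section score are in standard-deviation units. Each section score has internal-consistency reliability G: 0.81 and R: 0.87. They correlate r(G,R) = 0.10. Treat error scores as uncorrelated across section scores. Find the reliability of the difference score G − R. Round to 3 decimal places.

Var(G−R) = 1 + 1 − 2·0.10 = 2 − 0.2 = 1.8.
With uncorrelated errors the cross-covariances are all true-score covariance, so they carry over unchanged; only the diagonal terms shrink to ρᵢσᵢ².
True-score variance = [0.81 + 0.87] − 0.2 = 1.68 − 0.2 = 1.48.
Reliability = 1.48 / 1.8 = 0.822.

0.822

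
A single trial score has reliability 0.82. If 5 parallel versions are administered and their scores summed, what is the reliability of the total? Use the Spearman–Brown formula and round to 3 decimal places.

0.958

ρ_k = kρ / (1 + (k−1)ρ) = 5·0.82 / (1 + 4·0.82) = 4.100 / 4.280 = 0.958.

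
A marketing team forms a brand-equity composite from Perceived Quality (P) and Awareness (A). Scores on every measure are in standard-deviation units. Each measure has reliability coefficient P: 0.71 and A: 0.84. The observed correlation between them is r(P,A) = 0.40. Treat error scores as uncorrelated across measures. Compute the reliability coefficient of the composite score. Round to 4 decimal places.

0.8393

Var(P+A) = 2 + 2·[0.40] = 2 + 0.8 = 2.8.
With uncorrelated errors the cross-covariances are all true-score covariance, so they carry over unchanged; only the diagonal terms shrink to ρᵢσᵢ².
True-score variance = [0.71 + 0.84] + 0.8 = 1.55 + 0.8 = 2.35.
Reliability = 2.35 / 2.8 = 0.8393.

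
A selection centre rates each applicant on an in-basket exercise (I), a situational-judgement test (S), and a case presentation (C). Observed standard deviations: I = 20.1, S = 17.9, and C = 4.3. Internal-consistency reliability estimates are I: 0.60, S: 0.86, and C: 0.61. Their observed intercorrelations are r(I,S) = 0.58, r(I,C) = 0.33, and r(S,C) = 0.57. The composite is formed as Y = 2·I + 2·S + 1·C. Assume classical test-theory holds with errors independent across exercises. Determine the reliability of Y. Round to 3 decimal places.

Var(Y) = 2²·20.1² + 2²·17.9² + 4.3² + 2·[4·20.1·17.9·0.58 + 2·20.1·4.3·0.33 + 2·17.9·4.3·0.57] = 2916.17 + 1959 = 4875.17.
With uncorrelated errors the cross-covariances are all true-score covariance, so they carry over unchanged; only the diagonal terms shrink to ρᵢσᵢ².
True-score variance = [2²·20.1²·0.60 + 2²·17.9²·0.86 + 4.3²·0.61] + 1959 = 2083.11 + 1959 = 4042.12.
Reliability = 4042.12 / 4875.17 = 0.829.

0.829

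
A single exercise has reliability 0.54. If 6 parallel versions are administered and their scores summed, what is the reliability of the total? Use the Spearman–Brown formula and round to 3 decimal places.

ρ_k = kρ / (1 + (k−1)ρ) = 6·0.54 / (1 + 5·0.54) = 3.240 / 3.700 = 0.876.

0.876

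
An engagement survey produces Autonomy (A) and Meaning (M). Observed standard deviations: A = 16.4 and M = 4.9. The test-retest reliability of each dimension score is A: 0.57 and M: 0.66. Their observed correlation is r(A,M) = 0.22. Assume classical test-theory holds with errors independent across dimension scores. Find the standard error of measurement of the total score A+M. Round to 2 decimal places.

11.13

Var(total) = 292.97 + 35.3584 = 328.328.
True-score variance = 169.154 + 35.3584 = 204.512, so reliability = 0.6229.
Error variance = 328.328 − 204.512 = 123.816; SEM = √123.816 = 11.13.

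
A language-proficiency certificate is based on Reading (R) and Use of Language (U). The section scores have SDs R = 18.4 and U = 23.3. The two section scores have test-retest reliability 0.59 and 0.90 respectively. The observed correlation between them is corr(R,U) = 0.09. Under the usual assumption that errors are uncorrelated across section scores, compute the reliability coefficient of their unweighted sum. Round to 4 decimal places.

0.7986

Var(R+U) = 18.4² + 23.3² + 2·[18.4·23.3·0.09] = 881.45 + 77.1696 = 958.62.
Because errors are independent across components, Cov(Tᵢ,Tⱼ) = Cov(Xᵢ,Xⱼ); the off-diagonal part of the true-score variance is the same as above.
True-score variance = [18.4²·0.59 + 23.3²·0.90] + 77.1696 = 688.351 + 77.1696 = 765.521.
Reliability = 765.521 / 958.62 = 0.7986.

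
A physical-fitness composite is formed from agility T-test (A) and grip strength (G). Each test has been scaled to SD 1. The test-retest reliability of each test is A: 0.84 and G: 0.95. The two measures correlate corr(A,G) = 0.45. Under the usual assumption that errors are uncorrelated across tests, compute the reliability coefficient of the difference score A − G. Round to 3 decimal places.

0.809

Var(A−G) = 1 + 1 − 2·0.45 = 2 − 0.9 = 1.1.
Under uncorrelated errors the observed covariances equal the true-score covariances, so only the own-variance terms attenuate.
True-score variance = [0.84 + 0.95] − 0.9 = 1.79 − 0.9 = 0.89.
Reliability = 0.89 / 1.1 = 0.809.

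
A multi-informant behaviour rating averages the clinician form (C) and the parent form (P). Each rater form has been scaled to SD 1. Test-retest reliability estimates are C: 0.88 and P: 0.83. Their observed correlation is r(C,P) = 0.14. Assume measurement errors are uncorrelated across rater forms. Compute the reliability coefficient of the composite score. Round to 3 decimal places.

0.873

Var(C+P) = 2 + 2·[0.14] = 2 + 0.28 = 2.28.
With uncorrelated errors the cross-covariances are all true-score covariance, so they carry over unchanged; only the diagonal terms shrink to ρᵢσᵢ².
True-score variance = [0.88 + 0.83] + 0.28 = 1.71 + 0.28 = 1.99.
Reliability = 1.99 / 2.28 = 0.873.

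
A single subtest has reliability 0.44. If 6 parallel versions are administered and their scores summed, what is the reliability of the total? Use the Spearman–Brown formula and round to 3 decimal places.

ρ_k = kρ / (1 + (k−1)ρ) = 6·0.44 / (1 + 5·0.44) = 2.640 / 3.200 = 0.825.

0.825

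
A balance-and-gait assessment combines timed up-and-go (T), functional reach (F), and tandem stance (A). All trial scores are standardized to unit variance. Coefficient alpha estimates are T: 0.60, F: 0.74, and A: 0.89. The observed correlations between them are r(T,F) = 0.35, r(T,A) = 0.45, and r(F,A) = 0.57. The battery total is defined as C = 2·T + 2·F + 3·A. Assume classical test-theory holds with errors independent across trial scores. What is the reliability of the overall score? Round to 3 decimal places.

0.887

Var(C) = 2² + 2² + 3² + 2·[4·0.35 + 6·0.45 + 6·0.57] = 17 + 15.04 = 32.04.
Under uncorrelated errors the observed covariances equal the true-score covariances, so only the own-variance terms attenuate.
True-score variance = [2²·0.60 + 2²·0.74 + 3²·0.89] + 15.04 = 13.37 + 15.04 = 28.41.
Reliability = 28.41 / 32.04 = 0.887.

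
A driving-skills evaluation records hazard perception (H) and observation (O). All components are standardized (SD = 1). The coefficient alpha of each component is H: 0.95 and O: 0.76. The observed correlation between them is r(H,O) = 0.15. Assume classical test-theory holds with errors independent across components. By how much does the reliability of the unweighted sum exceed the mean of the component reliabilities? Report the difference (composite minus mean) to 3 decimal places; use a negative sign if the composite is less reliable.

0.019

Var(sum) = 2 + 0.3 = 2.3; true-score variance = 1.71 + 0.3 = 2.01; composite reliability = 0.8739.
Mean component reliability = 0.8550.
Difference = 0.8739 − 0.8550 = 0.019.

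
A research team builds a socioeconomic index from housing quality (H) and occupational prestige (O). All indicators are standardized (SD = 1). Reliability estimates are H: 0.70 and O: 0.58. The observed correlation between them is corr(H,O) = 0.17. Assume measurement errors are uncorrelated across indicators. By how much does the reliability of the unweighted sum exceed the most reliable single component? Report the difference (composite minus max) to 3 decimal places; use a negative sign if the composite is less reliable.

-0.008

Var(sum) = 2 + 0.34 = 2.34; true-score variance = 1.28 + 0.34 = 1.62; composite reliability = 0.6923.
Max component reliability = 0.7000.
Difference = 0.6923 − 0.7000 = -0.008.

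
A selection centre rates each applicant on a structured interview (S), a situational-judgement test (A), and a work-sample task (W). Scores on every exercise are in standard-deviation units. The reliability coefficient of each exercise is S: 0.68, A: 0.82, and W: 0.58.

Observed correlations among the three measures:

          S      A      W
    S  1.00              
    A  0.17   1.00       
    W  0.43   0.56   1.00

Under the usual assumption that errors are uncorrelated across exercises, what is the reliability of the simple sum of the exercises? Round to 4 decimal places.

Var(S+A+W) = 3 + 2·[0.17 + 0.43 + 0.56] = 3 + 2.32 = 5.32.
Under uncorrelated errors the observed covariances equal the true-score covariances, so only the own-variance terms attenuate.
True-score variance = [0.68 + 0.82 + 0.58] + 2.32 = 2.08 + 2.32 = 4.4.
Reliability = 4.4 / 5.32 = 0.8271.

0.8271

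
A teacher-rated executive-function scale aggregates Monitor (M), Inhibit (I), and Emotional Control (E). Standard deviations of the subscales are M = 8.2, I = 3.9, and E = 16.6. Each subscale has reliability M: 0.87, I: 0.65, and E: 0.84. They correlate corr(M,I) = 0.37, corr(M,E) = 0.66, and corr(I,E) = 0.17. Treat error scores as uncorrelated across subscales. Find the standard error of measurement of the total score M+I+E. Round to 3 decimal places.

7.626

Var(total) = 358.01 + 225.355 = 583.365.
True-score variance = 299.856 + 225.355 = 525.211, so reliability = 0.9003.
Error variance = 583.365 − 525.211 = 58.1543; SEM = √58.1543 = 7.626.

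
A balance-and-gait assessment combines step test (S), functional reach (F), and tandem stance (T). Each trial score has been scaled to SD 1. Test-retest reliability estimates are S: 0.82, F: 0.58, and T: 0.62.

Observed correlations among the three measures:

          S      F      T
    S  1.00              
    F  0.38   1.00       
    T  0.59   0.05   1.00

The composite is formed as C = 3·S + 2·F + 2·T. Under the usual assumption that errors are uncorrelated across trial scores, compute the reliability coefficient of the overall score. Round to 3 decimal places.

0.834

Var(C) = 3² + 2² + 2² + 2·[6·0.38 + 6·0.59 + 4·0.05] = 17 + 12.04 = 29.04.
With uncorrelated errors the cross-covariances are all true-score covariance, so they carry over unchanged; only the diagonal terms shrink to ρᵢσᵢ².
True-score variance = [3²·0.82 + 2²·0.58 + 2²·0.62] + 12.04 = 12.18 + 12.04 = 24.22.
Reliability = 24.22 / 29.04 = 0.834.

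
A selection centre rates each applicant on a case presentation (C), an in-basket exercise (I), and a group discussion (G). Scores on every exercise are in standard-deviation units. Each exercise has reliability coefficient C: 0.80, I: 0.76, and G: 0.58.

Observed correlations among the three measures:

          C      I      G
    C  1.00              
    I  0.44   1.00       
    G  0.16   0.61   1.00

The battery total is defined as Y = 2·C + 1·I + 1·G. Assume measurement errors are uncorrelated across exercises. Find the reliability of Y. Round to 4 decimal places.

0.8482

Var(Y) = 2² + 1 + 1 + 2·[2·0.44 + 2·0.16 + 0.61] = 6 + 3.62 = 9.62.
Under uncorrelated errors the observed covariances equal the true-score covariances, so only the own-variance terms attenuate.
True-score variance = [2²·0.80 + 0.76 + 0.58] + 3.62 = 4.54 + 3.62 = 8.16.
Reliability = 8.16 / 9.62 = 0.8482.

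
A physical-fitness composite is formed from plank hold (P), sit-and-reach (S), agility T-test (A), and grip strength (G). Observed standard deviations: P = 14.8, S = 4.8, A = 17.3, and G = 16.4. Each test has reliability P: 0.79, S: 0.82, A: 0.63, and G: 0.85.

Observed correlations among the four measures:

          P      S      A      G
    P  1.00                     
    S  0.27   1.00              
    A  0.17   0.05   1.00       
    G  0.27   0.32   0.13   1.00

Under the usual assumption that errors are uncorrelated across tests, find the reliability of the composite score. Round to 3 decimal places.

Var(P+S+A+G) = 14.8² + 4.8² + 17.3² + 16.4² + 2·[14.8·4.8·0.27 + 14.8·17.3·0.17 + 14.8·16.4·0.27 + 4.8·17.3·0.05 + 4.8·16.4·0.32 + 17.3·16.4·0.13] = 810.33 + 388.936 = 1199.27.
Because errors are independent across components, Cov(Tᵢ,Tⱼ) = Cov(Xᵢ,Xⱼ); the off-diagonal part of the true-score variance is the same as above.
True-score variance = [14.8²·0.79 + 4.8²·0.82 + 17.3²·0.63 + 16.4²·0.85] + 388.936 = 609.103 + 388.936 = 998.039.
Reliability = 998.039 / 1199.27 = 0.832.

0.832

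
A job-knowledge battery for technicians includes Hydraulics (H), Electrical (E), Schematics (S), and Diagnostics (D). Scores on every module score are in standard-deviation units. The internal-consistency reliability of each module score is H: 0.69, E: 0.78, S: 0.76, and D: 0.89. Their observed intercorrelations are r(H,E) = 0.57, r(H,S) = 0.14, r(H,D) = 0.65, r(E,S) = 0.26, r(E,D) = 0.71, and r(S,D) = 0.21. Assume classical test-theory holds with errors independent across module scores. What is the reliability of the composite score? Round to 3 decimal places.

Var(H+E+S+D) = 4 + 2·[0.57 + 0.14 + 0.65 + 0.26 + 0.71 + 0.21] = 4 + 5.08 = 9.08.
Because errors are independent across components, Cov(Tᵢ,Tⱼ) = Cov(Xᵢ,Xⱼ); the off-diagonal part of the true-score variance is the same as above.
True-score variance = [0.69 + 0.78 + 0.76 + 0.89] + 5.08 = 3.12 + 5.08 = 8.2.
Reliability = 8.2 / 9.08 = 0.903.

0.903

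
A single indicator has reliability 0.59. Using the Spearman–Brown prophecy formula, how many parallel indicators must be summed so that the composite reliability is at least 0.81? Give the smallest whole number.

k ≥ ρ*(1−ρ₁)/(ρ₁(1−ρ*)) = 0.81·0.41 / (0.59·0.19) = 2.963.
Smallest integer k = 3.

3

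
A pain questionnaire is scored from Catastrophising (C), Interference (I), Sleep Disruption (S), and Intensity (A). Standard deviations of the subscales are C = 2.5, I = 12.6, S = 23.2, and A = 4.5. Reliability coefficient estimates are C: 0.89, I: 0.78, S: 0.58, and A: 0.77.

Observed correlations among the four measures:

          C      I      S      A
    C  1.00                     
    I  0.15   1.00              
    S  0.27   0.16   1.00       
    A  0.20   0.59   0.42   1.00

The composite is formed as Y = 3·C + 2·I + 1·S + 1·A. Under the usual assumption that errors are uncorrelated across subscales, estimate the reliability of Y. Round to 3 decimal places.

0.793

Var(Y) = 3²·2.5² + 2²·12.6² + 23.2² + 4.5² + 2·[6·2.5·12.6·0.15 + 3·2.5·23.2·0.27 + 3·2.5·4.5·0.20 + 2·12.6·23.2·0.16 + 2·12.6·4.5·0.59 + 23.2·4.5·0.42] = 1249.78 + 572.753 = 1822.53.
Under uncorrelated errors the observed covariances equal the true-score covariances, so only the own-variance terms attenuate.
True-score variance = [3²·2.5²·0.89 + 2²·12.6²·0.78 + 23.2²·0.58 + 4.5²·0.77] + 572.753 = 873.165 + 572.753 = 1445.92.
Reliability = 1445.92 / 1822.53 = 0.793.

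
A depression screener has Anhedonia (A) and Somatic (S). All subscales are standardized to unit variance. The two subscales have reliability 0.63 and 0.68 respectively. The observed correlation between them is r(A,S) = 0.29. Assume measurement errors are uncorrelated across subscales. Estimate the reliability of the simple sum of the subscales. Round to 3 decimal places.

0.733

Var(A+S) = 2 + 2·[0.29] = 2 + 0.58 = 2.58.
With uncorrelated errors the cross-covariances are all true-score covariance, so they carry over unchanged; only the diagonal terms shrink to ρᵢσᵢ².
True-score variance = [0.63 + 0.68] + 0.58 = 1.31 + 0.58 = 1.89.
Reliability = 1.89 / 2.58 = 0.733.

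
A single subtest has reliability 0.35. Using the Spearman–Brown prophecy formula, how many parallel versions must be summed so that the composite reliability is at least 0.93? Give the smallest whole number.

25

k ≥ ρ*(1−ρ₁)/(ρ₁(1−ρ*)) = 0.93·0.65 / (0.35·0.07) = 24.673.
Smallest integer k = 25.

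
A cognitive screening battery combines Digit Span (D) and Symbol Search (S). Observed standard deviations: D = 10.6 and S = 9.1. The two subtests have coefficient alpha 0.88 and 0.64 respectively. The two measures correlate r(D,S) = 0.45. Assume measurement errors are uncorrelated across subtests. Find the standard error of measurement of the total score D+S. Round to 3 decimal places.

Var(total) = 195.17 + 86.814 = 281.984.
True-score variance = 151.875 + 86.814 = 238.689, so reliability = 0.8465.
Error variance = 281.984 − 238.689 = 43.2948; SEM = √43.2948 = 6.580.

6.580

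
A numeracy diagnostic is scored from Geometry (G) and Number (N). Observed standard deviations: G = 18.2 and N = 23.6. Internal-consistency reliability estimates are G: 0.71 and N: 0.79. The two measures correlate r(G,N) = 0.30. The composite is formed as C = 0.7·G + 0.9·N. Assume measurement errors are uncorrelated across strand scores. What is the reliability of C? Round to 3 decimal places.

0.817

Var(C) = 0.7²·18.2² + 0.9²·23.6² + 2·[0.63·18.2·23.6·0.30] = 613.445 + 162.359 = 775.804.
Under uncorrelated errors the observed covariances equal the true-score covariances, so only the own-variance terms attenuate.
True-score variance = [0.7²·18.2²·0.71 + 0.9²·23.6²·0.79] + 162.359 = 471.637 + 162.359 = 633.996.
Reliability = 633.996 / 775.804 = 0.817.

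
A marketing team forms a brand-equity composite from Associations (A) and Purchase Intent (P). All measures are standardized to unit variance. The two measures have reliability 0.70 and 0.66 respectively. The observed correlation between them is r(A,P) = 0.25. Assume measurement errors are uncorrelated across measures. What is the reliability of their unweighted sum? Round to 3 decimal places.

0.744

Var(A+P) = 2 + 2·[0.25] = 2 + 0.5 = 2.5.
Because errors are independent across components, Cov(Tᵢ,Tⱼ) = Cov(Xᵢ,Xⱼ); the off-diagonal part of the true-score variance is the same as above.
True-score variance = [0.70 + 0.66] + 0.5 = 1.36 + 0.5 = 1.86.
Reliability = 1.86 / 2.5 = 0.744.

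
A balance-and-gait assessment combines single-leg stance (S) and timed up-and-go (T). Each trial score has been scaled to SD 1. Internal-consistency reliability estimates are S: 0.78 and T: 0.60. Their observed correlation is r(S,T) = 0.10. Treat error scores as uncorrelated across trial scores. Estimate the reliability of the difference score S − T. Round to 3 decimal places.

Var(S−T) = 1 + 1 − 2·0.10 = 2 − 0.2 = 1.8.
Under uncorrelated errors the observed covariances equal the true-score covariances, so only the own-variance terms attenuate.
True-score variance = [0.78 + 0.60] − 0.2 = 1.38 − 0.2 = 1.18.
Reliability = 1.18 / 1.8 = 0.656.

0.656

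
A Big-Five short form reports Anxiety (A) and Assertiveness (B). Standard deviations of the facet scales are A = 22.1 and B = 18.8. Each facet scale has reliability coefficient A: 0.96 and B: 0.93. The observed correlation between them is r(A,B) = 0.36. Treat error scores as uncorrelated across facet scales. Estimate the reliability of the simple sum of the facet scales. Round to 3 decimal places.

0.961

Var(A+B) = 22.1² + 18.8² + 2·[22.1·18.8·0.36] = 841.85 + 299.146 = 1141.
Under uncorrelated errors the observed covariances equal the true-score covariances, so only the own-variance terms attenuate.
True-score variance = [22.1²·0.96 + 18.8²·0.93] + 299.146 = 797.573 + 299.146 = 1096.72.
Reliability = 1096.72 / 1141 = 0.961.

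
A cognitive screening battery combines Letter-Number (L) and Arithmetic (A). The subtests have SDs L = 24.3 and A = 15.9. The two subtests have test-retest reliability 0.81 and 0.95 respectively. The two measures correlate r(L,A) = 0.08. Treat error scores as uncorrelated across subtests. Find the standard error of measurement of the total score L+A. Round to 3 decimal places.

Var(total) = 843.3 + 61.8192 = 905.119.
True-score variance = 718.466 + 61.8192 = 780.286, so reliability = 0.8621.
Error variance = 905.119 − 780.286 = 124.834; SEM = √124.834 = 11.173.

11.173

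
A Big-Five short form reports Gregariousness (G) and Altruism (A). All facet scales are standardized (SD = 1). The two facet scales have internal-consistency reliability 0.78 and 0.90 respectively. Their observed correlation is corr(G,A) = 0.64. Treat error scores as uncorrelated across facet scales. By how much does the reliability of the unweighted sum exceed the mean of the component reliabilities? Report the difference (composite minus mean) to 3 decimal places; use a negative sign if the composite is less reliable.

Var(sum) = 2 + 1.28 = 3.28; true-score variance = 1.68 + 1.28 = 2.96; composite reliability = 0.9024.
Mean component reliability = 0.8400.
Difference = 0.9024 − 0.8400 = 0.062.

0.062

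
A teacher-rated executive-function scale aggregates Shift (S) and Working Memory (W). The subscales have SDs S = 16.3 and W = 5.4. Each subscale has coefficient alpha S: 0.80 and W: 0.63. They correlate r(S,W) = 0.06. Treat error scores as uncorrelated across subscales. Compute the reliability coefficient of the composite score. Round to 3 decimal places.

0.791

Var(S+W) = 16.3² + 5.4² + 2·[16.3·5.4·0.06] = 294.85 + 10.5624 = 305.412.
With uncorrelated errors the cross-covariances are all true-score covariance, so they carry over unchanged; only the diagonal terms shrink to ρᵢσᵢ².
True-score variance = [16.3²·0.80 + 5.4²·0.63] + 10.5624 = 230.923 + 10.5624 = 241.485.
Reliability = 241.485 / 305.412 = 0.791.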